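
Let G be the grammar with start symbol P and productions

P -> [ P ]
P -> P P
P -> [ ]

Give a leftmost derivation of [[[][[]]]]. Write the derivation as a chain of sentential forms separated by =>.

P => [P] => [[P]] => [[PP]] => [[[]P]] => [[[][P]]] => [[[][[]]]]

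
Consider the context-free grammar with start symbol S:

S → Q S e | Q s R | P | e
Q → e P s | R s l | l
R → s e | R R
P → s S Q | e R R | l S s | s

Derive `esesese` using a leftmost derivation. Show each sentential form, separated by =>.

S => P   [S → P]
P => eRR   [P → e R R]
eRR => eRRR   [R → R R]
eRRR => eseRR   [R → s e]
eseRR => eseseR   [R → s e]
eseseR => esesese   [R → s e]

S => P => eRR => eRRR => eseRR => eseseR => esesese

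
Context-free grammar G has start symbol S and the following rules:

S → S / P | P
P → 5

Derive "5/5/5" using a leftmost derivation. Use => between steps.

S => S/P => S/P/P => P/P/P => 5/P/P => 5/5/P => 5/5/5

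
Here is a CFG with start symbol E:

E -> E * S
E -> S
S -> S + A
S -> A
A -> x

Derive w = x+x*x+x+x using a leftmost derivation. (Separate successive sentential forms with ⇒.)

E⇒E*S⇒S*S⇒S+A*S⇒A+A*S⇒x+A*S⇒x+x*S⇒x+x*S+A⇒x+x*S+A+A⇒x+x*A+A+A⇒x+x*x+A+A⇒x+x*x+x+A⇒x+x*x+x+x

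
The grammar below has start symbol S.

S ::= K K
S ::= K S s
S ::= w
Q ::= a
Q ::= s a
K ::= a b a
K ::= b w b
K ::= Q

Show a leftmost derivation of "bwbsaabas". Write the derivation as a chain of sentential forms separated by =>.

S => KSs   [S ::= K S s]
KSs => bwbSs   [K ::= b w b]
bwbSs => bwbKKs   [S ::= K K]
bwbKKs => bwbQKs   [K ::= Q]
bwbQKs => bwbsaKs   [Q ::= s a]
bwbsaKs => bwbsaabas   [K ::= a b a]

S=>KSs=>bwbSs=>bwbKKs=>bwbQKs=>bwbsaKs=>bwbsaabas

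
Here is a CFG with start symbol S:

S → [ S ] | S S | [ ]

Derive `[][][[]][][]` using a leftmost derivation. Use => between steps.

S => SS => SSS => SSSS => SSSSS => []SSSS => [][]SSS => [][][S]SS => [][][[]]SS => [][][[]][]S => [][][[]][][]

S => SS   [S → S S]
SS => SSS   [S → S S]
SSS => SSSS   [S → S S]
SSSS => SSSSS   [S → S S]
SSSSS => []SSSS   [S → [ ]]
[]SSSS => [][]SSS   [S → [ ]]
[][]SSS => [][][S]SS   [S → [ S ]]
[][][S]SS => [][][[]]SS   [S → [ ]]
[][][[]]SS => [][][[]][]S   [S → [ ]]
[][][[]][]S => [][][[]][][]   [S → [ ]]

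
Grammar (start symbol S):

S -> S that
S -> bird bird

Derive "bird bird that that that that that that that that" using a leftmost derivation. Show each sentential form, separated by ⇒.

S ⇒ S that   [S -> S that]
S that ⇒ S that that   [S -> S that]
S that that ⇒ S that that that   [S -> S that]
S that that that ⇒ S that that that that   [S -> S that]
S that that that that ⇒ S that that that that that   [S -> S that]
S that that that that that ⇒ S that that that that that that   [S -> S that]
S that that that that that that ⇒ S that that that that that that that   [S -> S that]
S that that that that that that that ⇒ S that that that that that that that that   [S -> S that]
S that that that that that that that that ⇒ bird bird that that that that that that that that   [S -> bird bird]

S ⇒ S that ⇒ S that that ⇒ S that that that ⇒ S that that that that ⇒ S that that that that that ⇒ S that that that that that that ⇒ S that that that that that that that ⇒ S that that that that that that that that ⇒ bird bird that that that that that that that that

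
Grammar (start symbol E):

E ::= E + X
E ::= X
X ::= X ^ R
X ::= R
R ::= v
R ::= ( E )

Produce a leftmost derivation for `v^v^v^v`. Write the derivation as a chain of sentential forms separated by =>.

E => X   [E ::= X]
X => X^R   [X ::= X ^ R]
X^R => X^R^R   [X ::= X ^ R]
X^R^R => X^R^R^R   [X ::= X ^ R]
X^R^R^R => R^R^R^R   [X ::= R]
R^R^R^R => v^R^R^R   [R ::= v]
v^R^R^R => v^v^R^R   [R ::= v]
v^v^R^R => v^v^v^R   [R ::= v]
v^v^v^R => v^v^v^v   [R ::= v]

E => X => X^R => X^R^R => X^R^R^R => R^R^R^R => v^R^R^R => v^v^R^R => v^v^v^R => v^v^v^v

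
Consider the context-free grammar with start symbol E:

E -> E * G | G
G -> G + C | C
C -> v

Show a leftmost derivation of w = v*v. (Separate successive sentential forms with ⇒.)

E⇒E*G⇒G*G⇒C*G⇒v*G⇒v*C⇒v*v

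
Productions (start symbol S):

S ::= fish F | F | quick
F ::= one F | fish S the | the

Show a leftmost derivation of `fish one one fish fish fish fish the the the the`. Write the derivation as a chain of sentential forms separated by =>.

S => F   [S ::= F]
F => fish S the   [F ::= fish S the]
fish S the => fish F the   [S ::= F]
fish F the => fish one F the   [F ::= one F]
fish one F the => fish one one F the   [F ::= one F]
fish one one F the => fish one one fish S the the   [F ::= fish S the]
fish one one fish S the the => fish one one fish fish F the the   [S ::= fish F]
fish one one fish fish F the the => fish one one fish fish fish S the the the   [F ::= fish S the]
fish one one fish fish fish S the the the => fish one one fish fish fish fish F the the the   [S ::= fish F]
fish one one fish fish fish fish F the the the => fish one one fish fish fish fish the the the the   [F ::= the]

S => F => fish S the => fish F the => fish one F the => fish one one F the => fish one one fish S the the => fish one one fish fish F the the => fish one one fish fish fish S the the the => fish one one fish fish fish fish F the the the => fish one one fish fish fish fish the the the the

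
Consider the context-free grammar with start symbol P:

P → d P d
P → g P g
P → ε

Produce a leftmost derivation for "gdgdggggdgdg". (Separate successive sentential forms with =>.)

P => gPg   [P → g P g]
gPg => gdPdg   [P → d P d]
gdPdg => gdgPgdg   [P → g P g]
gdgPgdg => gdgdPdgdg   [P → d P d]
gdgdPdgdg => gdgdgPgdgdg   [P → g P g]
gdgdgPgdgdg => gdgdggPggdgdg   [P → g P g]
gdgdggPggdgdg => gdgdggggdgdg   [P → ε]

P=>gPg=>gdPdg=>gdgPgdg=>gdgdPdgdg=>gdgdgPgdgdg=>gdgdggPggdgdg=>gdgdggggdgdg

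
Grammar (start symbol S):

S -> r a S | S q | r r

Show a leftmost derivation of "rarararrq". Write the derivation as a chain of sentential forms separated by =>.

S => raS => raraS => raraSq => rararaSq => rarararrq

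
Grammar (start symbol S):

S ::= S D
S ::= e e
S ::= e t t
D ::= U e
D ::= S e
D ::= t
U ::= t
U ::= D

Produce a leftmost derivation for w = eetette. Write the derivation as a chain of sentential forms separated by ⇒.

S ⇒ SD ⇒ SDD ⇒ SDDD ⇒ eeDDD ⇒ eeUeDD ⇒ eeteDD ⇒ eetetD ⇒ eetetUe ⇒ eetette

S ⇒ SD   [S ::= S D]
SD ⇒ SDD   [S ::= S D]
SDD ⇒ SDDD   [S ::= S D]
SDDD ⇒ eeDDD   [S ::= e e]
eeDDD ⇒ eeUeDD   [D ::= U e]
eeUeDD ⇒ eeteDD   [U ::= t]
eeteDD ⇒ eetetD   [D ::= t]
eetetD ⇒ eetetUe   [D ::= U e]
eetetUe ⇒ eetette   [U ::= t]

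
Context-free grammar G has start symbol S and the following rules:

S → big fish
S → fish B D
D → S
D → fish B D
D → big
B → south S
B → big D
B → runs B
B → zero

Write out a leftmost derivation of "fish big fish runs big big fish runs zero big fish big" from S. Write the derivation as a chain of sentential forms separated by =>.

S => fish B D   [S → fish B D]
fish B D => fish big D D   [B → big D]
fish big D D => fish big fish B D D   [D → fish B D]
fish big fish B D D => fish big fish runs B D D   [B → runs B]
fish big fish runs B D D => fish big fish runs big D D D   [B → big D]
fish big fish runs big D D D => fish big fish runs big big D D   [D → big]
fish big fish runs big big D D => fish big fish runs big big fish B D D   [D → fish B D]
fish big fish runs big big fish B D D => fish big fish runs big big fish runs B D D   [B → runs B]
fish big fish runs big big fish runs B D D => fish big fish runs big big fish runs zero D D   [B → zero]
fish big fish runs big big fish runs zero D D => fish big fish runs big big fish runs zero S D   [D → S]
fish big fish runs big big fish runs zero S D => fish big fish runs big big fish runs zero big fish D   [S → big fish]
fish big fish runs big big fish runs zero big fish D => fish big fish runs big big fish runs zero big fish big   [D → big]

S => fish B D => fish big D D => fish big fish B D D => fish big fish runs B D D => fish big fish runs big D D D => fish big fish runs big big D D => fish big fish runs big big fish B D D => fish big fish runs big big fish runs B D D => fish big fish runs big big fish runs zero D D => fish big fish runs big big fish runs zero S D => fish big fish runs big big fish runs zero big fish D => fish big fish runs big big fish runs zero big fish big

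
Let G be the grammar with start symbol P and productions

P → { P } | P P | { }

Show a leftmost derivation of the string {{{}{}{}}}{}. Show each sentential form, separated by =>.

P => PP => {P}P => {{P}}P => {{PP}}P => {{PPP}}P => {{{}PP}}P => {{{}{}P}}P => {{{}{}{}}}P => {{{}{}{}}}{}

P => PP   [P → P P]
PP => {P}P   [P → { P }]
{P}P => {{P}}P   [P → { P }]
{{P}}P => {{PP}}P   [P → P P]
{{PP}}P => {{PPP}}P   [P → P P]
{{PPP}}P => {{{}PP}}P   [P → { }]
{{{}PP}}P => {{{}{}P}}P   [P → { }]
{{{}{}P}}P => {{{}{}{}}}P   [P → { }]
{{{}{}{}}}P => {{{}{}{}}}{}   [P → { }]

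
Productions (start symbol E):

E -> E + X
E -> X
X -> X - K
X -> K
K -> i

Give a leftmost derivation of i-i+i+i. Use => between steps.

E => E+X => E+X+X => X+X+X => X-K+X+X => K-K+X+X => i-K+X+X => i-i+X+X => i-i+K+X => i-i+i+X => i-i+i+K => i-i+i+i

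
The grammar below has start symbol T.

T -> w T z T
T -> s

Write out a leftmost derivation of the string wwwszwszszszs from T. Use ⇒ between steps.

T ⇒ wTzT   [T -> w T z T]
wTzT ⇒ wwTzTzT   [T -> w T z T]
wwTzTzT ⇒ wwwTzTzTzT   [T -> w T z T]
wwwTzTzTzT ⇒ wwwszTzTzT   [T -> s]
wwwszTzTzT ⇒ wwwszwTzTzTzT   [T -> w T z T]
wwwszwTzTzTzT ⇒ wwwszwszTzTzT   [T -> s]
wwwszwszTzTzT ⇒ wwwszwszszTzT   [T -> s]
wwwszwszszTzT ⇒ wwwszwszszszT   [T -> s]
wwwszwszszszT ⇒ wwwszwszszszs   [T -> s]

T ⇒ wTzT ⇒ wwTzTzT ⇒ wwwTzTzTzT ⇒ wwwszTzTzT ⇒ wwwszwTzTzTzT ⇒ wwwszwszTzTzT ⇒ wwwszwszszTzT ⇒ wwwszwszszszT ⇒ wwwszwszszszs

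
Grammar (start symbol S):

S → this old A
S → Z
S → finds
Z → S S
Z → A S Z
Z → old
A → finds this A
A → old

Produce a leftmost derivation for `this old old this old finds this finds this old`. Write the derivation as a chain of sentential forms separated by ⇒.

S ⇒ Z ⇒ S S ⇒ this old A S ⇒ this old old S ⇒ this old old this old A ⇒ this old old this old finds this A ⇒ this old old this old finds this finds this A ⇒ this old old this old finds this finds this old

S ⇒ Z   [S → Z]
Z ⇒ S S   [Z → S S]
S S ⇒ this old A S   [S → this old A]
this old A S ⇒ this old old S   [A → old]
this old old S ⇒ this old old this old A   [S → this old A]
this old old this old A ⇒ this old old this old finds this A   [A → finds this A]
this old old this old finds this A ⇒ this old old this old finds this finds this A   [A → finds this A]
this old old this old finds this finds this A ⇒ this old old this old finds this finds this old   [A → old]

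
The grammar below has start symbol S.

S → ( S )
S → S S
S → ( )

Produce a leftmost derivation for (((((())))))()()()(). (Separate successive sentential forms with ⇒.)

S ⇒ SS ⇒ SSS ⇒ SSSS ⇒ SSSSS ⇒ (S)SSSS ⇒ ((S))SSSS ⇒ (((S)))SSSS ⇒ ((((S))))SSSS ⇒ (((((S)))))SSSS ⇒ (((((())))))SSSS ⇒ (((((())))))()SSS ⇒ (((((())))))()()SS ⇒ (((((())))))()()()S ⇒ (((((())))))()()()()

S ⇒ SS   [S → S S]
SS ⇒ SSS   [S → S S]
SSS ⇒ SSSS   [S → S S]
SSSS ⇒ SSSSS   [S → S S]
SSSSS ⇒ (S)SSSS   [S → ( S )]
(S)SSSS ⇒ ((S))SSSS   [S → ( S )]
((S))SSSS ⇒ (((S)))SSSS   [S → ( S )]
(((S)))SSSS ⇒ ((((S))))SSSS   [S → ( S )]
((((S))))SSSS ⇒ (((((S)))))SSSS   [S → ( S )]
(((((S)))))SSSS ⇒ (((((())))))SSSS   [S → ( )]
(((((())))))SSSS ⇒ (((((())))))()SSS   [S → ( )]
(((((())))))()SSS ⇒ (((((())))))()()SS   [S → ( )]
(((((())))))()()SS ⇒ (((((())))))()()()S   [S → ( )]
(((((())))))()()()S ⇒ (((((())))))()()()()   [S → ( )]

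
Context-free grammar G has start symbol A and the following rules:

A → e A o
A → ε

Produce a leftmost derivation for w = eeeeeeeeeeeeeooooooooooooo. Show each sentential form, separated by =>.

A => eAo   [A → e A o]
eAo => eeAoo   [A → e A o]
eeAoo => eeeAooo   [A → e A o]
eeeAooo => eeeeAoooo   [A → e A o]
eeeeAoooo => eeeeeAooooo   [A → e A o]
eeeeeAooooo => eeeeeeAoooooo   [A → e A o]
eeeeeeAoooooo => eeeeeeeAooooooo   [A → e A o]
eeeeeeeAooooooo => eeeeeeeeAoooooooo   [A → e A o]
eeeeeeeeAoooooooo => eeeeeeeeeAooooooooo   [A → e A o]
eeeeeeeeeAooooooooo => eeeeeeeeeeAoooooooooo   [A → e A o]
eeeeeeeeeeAoooooooooo => eeeeeeeeeeeAooooooooooo   [A → e A o]
eeeeeeeeeeeAooooooooooo => eeeeeeeeeeeeAoooooooooooo   [A → e A o]
eeeeeeeeeeeeAoooooooooooo => eeeeeeeeeeeeeAooooooooooooo   [A → e A o]
eeeeeeeeeeeeeAooooooooooooo => eeeeeeeeeeeeeooooooooooooo   [A → ε]

A=>eAo=>eeAoo=>eeeAooo=>eeeeAoooo=>eeeeeAooooo=>eeeeeeAoooooo=>eeeeeeeAooooooo=>eeeeeeeeAoooooooo=>eeeeeeeeeAooooooooo=>eeeeeeeeeeAoooooooooo=>eeeeeeeeeeeAooooooooooo=>eeeeeeeeeeeeAoooooooooooo=>eeeeeeeeeeeeeAooooooooooooo=>eeeeeeeeeeeeeooooooooooooo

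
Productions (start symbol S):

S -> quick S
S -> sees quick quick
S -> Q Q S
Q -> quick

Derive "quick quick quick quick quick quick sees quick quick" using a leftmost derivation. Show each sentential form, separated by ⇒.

S ⇒ Q Q S ⇒ quick Q S ⇒ quick quick S ⇒ quick quick quick S ⇒ quick quick quick quick S ⇒ quick quick quick quick Q Q S ⇒ quick quick quick quick quick Q S ⇒ quick quick quick quick quick quick S ⇒ quick quick quick quick quick quick sees quick quick

S ⇒ Q Q S   [S -> Q Q S]
Q Q S ⇒ quick Q S   [Q -> quick]
quick Q S ⇒ quick quick S   [Q -> quick]
quick quick S ⇒ quick quick quick S   [S -> quick S]
quick quick quick S ⇒ quick quick quick quick S   [S -> quick S]
quick quick quick quick S ⇒ quick quick quick quick Q Q S   [S -> Q Q S]
quick quick quick quick Q Q S ⇒ quick quick quick quick quick Q S   [Q -> quick]
quick quick quick quick quick Q S ⇒ quick quick quick quick quick quick S   [Q -> quick]
quick quick quick quick quick quick S ⇒ quick quick quick quick quick quick sees quick quick   [S -> sees quick quick]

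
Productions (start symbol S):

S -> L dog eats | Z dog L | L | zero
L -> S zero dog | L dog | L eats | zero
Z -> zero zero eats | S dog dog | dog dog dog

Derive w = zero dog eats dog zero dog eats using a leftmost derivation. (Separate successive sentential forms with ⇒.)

S ⇒ L ⇒ L eats ⇒ S zero dog eats ⇒ L zero dog eats ⇒ L dog zero dog eats ⇒ L eats dog zero dog eats ⇒ L dog eats dog zero dog eats ⇒ zero dog eats dog zero dog eats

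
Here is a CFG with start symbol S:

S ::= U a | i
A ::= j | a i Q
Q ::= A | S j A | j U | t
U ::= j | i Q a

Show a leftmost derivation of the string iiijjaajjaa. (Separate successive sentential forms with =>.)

S => Ua   [S ::= U a]
Ua => iQaa   [U ::= i Q a]
iQaa => iSjAaa   [Q ::= S j A]
iSjAaa => iUajAaa   [S ::= U a]
iUajAaa => iiQaajAaa   [U ::= i Q a]
iiQaajAaa => iiSjAaajAaa   [Q ::= S j A]
iiSjAaajAaa => iiijAaajAaa   [S ::= i]
iiijAaajAaa => iiijjaajAaa   [A ::= j]
iiijjaajAaa => iiijjaajjaa   [A ::= j]

S => Ua => iQaa => iSjAaa => iUajAaa => iiQaajAaa => iiSjAaajAaa => iiijAaajAaa => iiijjaajAaa => iiijjaajjaa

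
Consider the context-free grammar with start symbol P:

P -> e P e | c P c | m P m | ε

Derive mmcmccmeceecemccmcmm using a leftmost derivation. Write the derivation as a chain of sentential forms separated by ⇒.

P⇒mPm⇒mmPmm⇒mmcPcmm⇒mmcmPmcmm⇒mmcmcPcmcmm⇒mmcmccPccmcmm⇒mmcmccmPmccmcmm⇒mmcmccmePemccmcmm⇒mmcmccmecPcemccmcmm⇒mmcmccmecePecemccmcmm⇒mmcmccmeceecemccmcmm

P ⇒ mPm   [P -> m P m]
mPm ⇒ mmPmm   [P -> m P m]
mmPmm ⇒ mmcPcmm   [P -> c P c]
mmcPcmm ⇒ mmcmPmcmm   [P -> m P m]
mmcmPmcmm ⇒ mmcmcPcmcmm   [P -> c P c]
mmcmcPcmcmm ⇒ mmcmccPccmcmm   [P -> c P c]
mmcmccPccmcmm ⇒ mmcmccmPmccmcmm   [P -> m P m]
mmcmccmPmccmcmm ⇒ mmcmccmePemccmcmm   [P -> e P e]
mmcmccmePemccmcmm ⇒ mmcmccmecPcemccmcmm   [P -> c P c]
mmcmccmecPcemccmcmm ⇒ mmcmccmecePecemccmcmm   [P -> e P e]
mmcmccmecePecemccmcmm ⇒ mmcmccmeceecemccmcmm   [P -> ε]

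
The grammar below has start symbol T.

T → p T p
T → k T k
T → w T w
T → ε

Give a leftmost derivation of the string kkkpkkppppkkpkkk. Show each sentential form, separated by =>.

T => kTk => kkTkk => kkkTkkk => kkkpTpkkk => kkkpkTkpkkk => kkkpkkTkkpkkk => kkkpkkpTpkkpkkk => kkkpkkppTppkkpkkk => kkkpkkppppkkpkkk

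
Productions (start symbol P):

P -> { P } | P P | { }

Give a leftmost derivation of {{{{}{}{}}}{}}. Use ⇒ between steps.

P⇒{P}⇒{PP}⇒{{P}P}⇒{{{P}}P}⇒{{{PP}}P}⇒{{{PPP}}P}⇒{{{{}PP}}P}⇒{{{{}{}P}}P}⇒{{{{}{}{}}}P}⇒{{{{}{}{}}}{}}

P ⇒ {P}   [P -> { P }]
{P} ⇒ {PP}   [P -> P P]
{PP} ⇒ {{P}P}   [P -> { P }]
{{P}P} ⇒ {{{P}}P}   [P -> { P }]
{{{P}}P} ⇒ {{{PP}}P}   [P -> P P]
{{{PP}}P} ⇒ {{{PPP}}P}   [P -> P P]
{{{PPP}}P} ⇒ {{{{}PP}}P}   [P -> { }]
{{{{}PP}}P} ⇒ {{{{}{}P}}P}   [P -> { }]
{{{{}{}P}}P} ⇒ {{{{}{}{}}}P}   [P -> { }]
{{{{}{}{}}}P} ⇒ {{{{}{}{}}}{}}   [P -> { }]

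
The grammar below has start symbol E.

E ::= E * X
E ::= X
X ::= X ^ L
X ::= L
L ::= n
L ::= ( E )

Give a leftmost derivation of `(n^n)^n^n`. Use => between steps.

E => X   [E ::= X]
X => X^L   [X ::= X ^ L]
X^L => X^L^L   [X ::= X ^ L]
X^L^L => L^L^L   [X ::= L]
L^L^L => (E)^L^L   [L ::= ( E )]
(E)^L^L => (X)^L^L   [E ::= X]
(X)^L^L => (X^L)^L^L   [X ::= X ^ L]
(X^L)^L^L => (L^L)^L^L   [X ::= L]
(L^L)^L^L => (n^L)^L^L   [L ::= n]
(n^L)^L^L => (n^n)^L^L   [L ::= n]
(n^n)^L^L => (n^n)^n^L   [L ::= n]
(n^n)^n^L => (n^n)^n^n   [L ::= n]

E=>X=>X^L=>X^L^L=>L^L^L=>(E)^L^L=>(X)^L^L=>(X^L)^L^L=>(L^L)^L^L=>(n^L)^L^L=>(n^n)^L^L=>(n^n)^n^L=>(n^n)^n^n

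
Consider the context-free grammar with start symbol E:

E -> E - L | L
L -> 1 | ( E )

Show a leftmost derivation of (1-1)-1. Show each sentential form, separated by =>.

E => E-L => L-L => (E)-L => (E-L)-L => (L-L)-L => (1-L)-L => (1-1)-L => (1-1)-1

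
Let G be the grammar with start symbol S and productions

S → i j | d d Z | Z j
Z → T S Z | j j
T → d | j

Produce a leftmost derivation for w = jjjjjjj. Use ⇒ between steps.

S ⇒ Zj ⇒ TSZj ⇒ jSZj ⇒ jZjZj ⇒ jjjjZj ⇒ jjjjjjj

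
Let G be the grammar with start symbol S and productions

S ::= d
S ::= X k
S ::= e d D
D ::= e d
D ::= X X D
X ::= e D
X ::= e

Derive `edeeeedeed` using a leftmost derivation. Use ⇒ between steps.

S ⇒ edD ⇒ edXXD ⇒ edeXD ⇒ edeeD ⇒ edeeXXD ⇒ edeeeDXD ⇒ edeeeedXD ⇒ edeeeedeD ⇒ edeeeedeed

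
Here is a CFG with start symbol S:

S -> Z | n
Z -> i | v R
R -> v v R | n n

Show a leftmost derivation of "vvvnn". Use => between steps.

S => Z   [S -> Z]
Z => vR   [Z -> v R]
vR => vvvR   [R -> v v R]
vvvR => vvvnn   [R -> n n]

S=>Z=>vR=>vvvR=>vvvnn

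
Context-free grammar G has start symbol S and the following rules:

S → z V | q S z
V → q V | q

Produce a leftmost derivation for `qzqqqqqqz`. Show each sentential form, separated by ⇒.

S ⇒ qSz   [S → q S z]
qSz ⇒ qzVz   [S → z V]
qzVz ⇒ qzqVz   [V → q V]
qzqVz ⇒ qzqqVz   [V → q V]
qzqqVz ⇒ qzqqqVz   [V → q V]
qzqqqVz ⇒ qzqqqqVz   [V → q V]
qzqqqqVz ⇒ qzqqqqqVz   [V → q V]
qzqqqqqVz ⇒ qzqqqqqqz   [V → q]

S ⇒ qSz ⇒ qzVz ⇒ qzqVz ⇒ qzqqVz ⇒ qzqqqVz ⇒ qzqqqqVz ⇒ qzqqqqqVz ⇒ qzqqqqqqz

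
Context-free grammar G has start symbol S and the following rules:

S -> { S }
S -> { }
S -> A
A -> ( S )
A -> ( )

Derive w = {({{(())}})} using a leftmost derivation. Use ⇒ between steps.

S ⇒ {S} ⇒ {A} ⇒ {(S)} ⇒ {({S})} ⇒ {({{S}})} ⇒ {({{A}})} ⇒ {({{(S)}})} ⇒ {({{(A)}})} ⇒ {({{(())}})}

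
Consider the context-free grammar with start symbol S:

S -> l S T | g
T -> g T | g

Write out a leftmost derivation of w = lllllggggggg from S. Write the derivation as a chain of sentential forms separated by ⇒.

S ⇒ lST ⇒ llSTT ⇒ lllSTTT ⇒ llllSTTTT ⇒ lllllSTTTTT ⇒ lllllgTTTTT ⇒ lllllggTTTT ⇒ lllllgggTTT ⇒ lllllggggTTT ⇒ lllllgggggTT ⇒ lllllggggggT ⇒ lllllggggggg

S ⇒ lST   [S -> l S T]
lST ⇒ llSTT   [S -> l S T]
llSTT ⇒ lllSTTT   [S -> l S T]
lllSTTT ⇒ llllSTTTT   [S -> l S T]
llllSTTTT ⇒ lllllSTTTTT   [S -> l S T]
lllllSTTTTT ⇒ lllllgTTTTT   [S -> g]
lllllgTTTTT ⇒ lllllggTTTT   [T -> g]
lllllggTTTT ⇒ lllllgggTTT   [T -> g]
lllllgggTTT ⇒ lllllggggTTT   [T -> g T]
lllllggggTTT ⇒ lllllgggggTT   [T -> g]
lllllgggggTT ⇒ lllllggggggT   [T -> g]
lllllggggggT ⇒ lllllggggggg   [T -> g]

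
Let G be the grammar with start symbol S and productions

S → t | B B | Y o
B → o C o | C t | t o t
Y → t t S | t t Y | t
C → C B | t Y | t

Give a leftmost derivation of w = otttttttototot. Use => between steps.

S => BB => oCoB => oCBoB => otYBoB => otttYBoB => otttttSBoB => ottttttBoB => otttttttotoB => otttttttototot

S => BB   [S → B B]
BB => oCoB   [B → o C o]
oCoB => oCBoB   [C → C B]
oCBoB => otYBoB   [C → t Y]
otYBoB => otttYBoB   [Y → t t Y]
otttYBoB => otttttSBoB   [Y → t t S]
otttttSBoB => ottttttBoB   [S → t]
ottttttBoB => otttttttotoB   [B → t o t]
otttttttotoB => otttttttototot   [B → t o t]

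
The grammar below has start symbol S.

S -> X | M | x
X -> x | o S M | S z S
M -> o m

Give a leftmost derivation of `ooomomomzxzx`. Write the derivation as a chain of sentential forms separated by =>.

S=>X=>SzS=>XzS=>SzSzS=>XzSzS=>oSMzSzS=>oXMzSzS=>ooSMMzSzS=>ooMMMzSzS=>ooomMMzSzS=>ooomomMzSzS=>ooomomomzSzS=>ooomomomzxzS=>ooomomomzxzx

S => X   [S -> X]
X => SzS   [X -> S z S]
SzS => XzS   [S -> X]
XzS => SzSzS   [X -> S z S]
SzSzS => XzSzS   [S -> X]
XzSzS => oSMzSzS   [X -> o S M]
oSMzSzS => oXMzSzS   [S -> X]
oXMzSzS => ooSMMzSzS   [X -> o S M]
ooSMMzSzS => ooMMMzSzS   [S -> M]
ooMMMzSzS => ooomMMzSzS   [M -> o m]
ooomMMzSzS => ooomomMzSzS   [M -> o m]
ooomomMzSzS => ooomomomzSzS   [M -> o m]
ooomomomzSzS => ooomomomzxzS   [S -> x]
ooomomomzxzS => ooomomomzxzx   [S -> x]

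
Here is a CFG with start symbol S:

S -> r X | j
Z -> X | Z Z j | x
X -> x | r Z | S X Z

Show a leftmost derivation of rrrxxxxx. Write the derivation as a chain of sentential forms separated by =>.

S => rX   [S -> r X]
rX => rSXZ   [X -> S X Z]
rSXZ => rrXXZ   [S -> r X]
rrXXZ => rrSXZXZ   [X -> S X Z]
rrSXZXZ => rrrXXZXZ   [S -> r X]
rrrXXZXZ => rrrxXZXZ   [X -> x]
rrrxXZXZ => rrrxxZXZ   [X -> x]
rrrxxZXZ => rrrxxxXZ   [Z -> x]
rrrxxxXZ => rrrxxxxZ   [X -> x]
rrrxxxxZ => rrrxxxxx   [Z -> x]

S => rX => rSXZ => rrXXZ => rrSXZXZ => rrrXXZXZ => rrrxXZXZ => rrrxxZXZ => rrrxxxXZ => rrrxxxxZ => rrrxxxxx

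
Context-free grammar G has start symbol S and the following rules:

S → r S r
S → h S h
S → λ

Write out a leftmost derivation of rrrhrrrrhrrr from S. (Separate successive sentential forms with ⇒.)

S ⇒ rSr ⇒ rrSrr ⇒ rrrSrrr ⇒ rrrhShrrr ⇒ rrrhrSrhrrr ⇒ rrrhrrSrrhrrr ⇒ rrrhrrrrhrrr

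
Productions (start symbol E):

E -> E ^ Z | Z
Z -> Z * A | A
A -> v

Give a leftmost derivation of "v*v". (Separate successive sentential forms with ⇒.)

E ⇒ Z ⇒ Z*A ⇒ A*A ⇒ v*A ⇒ v*v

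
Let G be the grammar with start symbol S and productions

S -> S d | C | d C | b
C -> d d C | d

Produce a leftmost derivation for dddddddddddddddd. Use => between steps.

S => Sd => Cd => ddCd => ddddCd => ddddddCd => ddddddddCd => ddddddddddCd => ddddddddddddCd => ddddddddddddddCd => dddddddddddddddd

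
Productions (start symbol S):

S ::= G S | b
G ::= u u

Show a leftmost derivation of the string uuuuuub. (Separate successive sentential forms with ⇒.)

S ⇒ GS ⇒ uuS ⇒ uuGS ⇒ uuuuS ⇒ uuuuGS ⇒ uuuuuuS ⇒ uuuuuub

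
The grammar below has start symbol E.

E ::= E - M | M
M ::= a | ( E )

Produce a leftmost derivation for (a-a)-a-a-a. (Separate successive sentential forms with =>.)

E => E-M   [E ::= E - M]
E-M => E-M-M   [E ::= E - M]
E-M-M => E-M-M-M   [E ::= E - M]
E-M-M-M => M-M-M-M   [E ::= M]
M-M-M-M => (E)-M-M-M   [M ::= ( E )]
(E)-M-M-M => (E-M)-M-M-M   [E ::= E - M]
(E-M)-M-M-M => (M-M)-M-M-M   [E ::= M]
(M-M)-M-M-M => (a-M)-M-M-M   [M ::= a]
(a-M)-M-M-M => (a-a)-M-M-M   [M ::= a]
(a-a)-M-M-M => (a-a)-a-M-M   [M ::= a]
(a-a)-a-M-M => (a-a)-a-a-M   [M ::= a]
(a-a)-a-a-M => (a-a)-a-a-a   [M ::= a]

E => E-M => E-M-M => E-M-M-M => M-M-M-M => (E)-M-M-M => (E-M)-M-M-M => (M-M)-M-M-M => (a-M)-M-M-M => (a-a)-M-M-M => (a-a)-a-M-M => (a-a)-a-a-M => (a-a)-a-a-a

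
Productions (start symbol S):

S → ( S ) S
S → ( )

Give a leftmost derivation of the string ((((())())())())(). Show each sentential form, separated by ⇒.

S ⇒ (S)S ⇒ ((S)S)S ⇒ (((S)S)S)S ⇒ ((((S)S)S)S)S ⇒ ((((())S)S)S)S ⇒ ((((())())S)S)S ⇒ ((((())())())S)S ⇒ ((((())())())())S ⇒ ((((())())())())()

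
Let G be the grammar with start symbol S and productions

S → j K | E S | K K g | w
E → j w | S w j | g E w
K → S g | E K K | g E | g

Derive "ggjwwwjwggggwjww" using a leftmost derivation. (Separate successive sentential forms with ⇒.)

S ⇒ ES   [S → E S]
ES ⇒ gEwS   [E → g E w]
gEwS ⇒ gSwjwS   [E → S w j]
gSwjwS ⇒ gKKgwjwS   [S → K K g]
gKKgwjwS ⇒ gEKKKgwjwS   [K → E K K]
gEKKKgwjwS ⇒ ggEwKKKgwjwS   [E → g E w]
ggEwKKKgwjwS ⇒ ggSwjwKKKgwjwS   [E → S w j]
ggSwjwKKKgwjwS ⇒ ggESwjwKKKgwjwS   [S → E S]
ggESwjwKKKgwjwS ⇒ ggjwSwjwKKKgwjwS   [E → j w]
ggjwSwjwKKKgwjwS ⇒ ggjwwwjwKKKgwjwS   [S → w]
ggjwwwjwKKKgwjwS ⇒ ggjwwwjwgKKgwjwS   [K → g]
ggjwwwjwgKKgwjwS ⇒ ggjwwwjwggKgwjwS   [K → g]
ggjwwwjwggKgwjwS ⇒ ggjwwwjwggggwjwS   [K → g]
ggjwwwjwggggwjwS ⇒ ggjwwwjwggggwjww   [S → w]

S ⇒ ES ⇒ gEwS ⇒ gSwjwS ⇒ gKKgwjwS ⇒ gEKKKgwjwS ⇒ ggEwKKKgwjwS ⇒ ggSwjwKKKgwjwS ⇒ ggESwjwKKKgwjwS ⇒ ggjwSwjwKKKgwjwS ⇒ ggjwwwjwKKKgwjwS ⇒ ggjwwwjwgKKgwjwS ⇒ ggjwwwjwggKgwjwS ⇒ ggjwwwjwggggwjwS ⇒ ggjwwwjwggggwjww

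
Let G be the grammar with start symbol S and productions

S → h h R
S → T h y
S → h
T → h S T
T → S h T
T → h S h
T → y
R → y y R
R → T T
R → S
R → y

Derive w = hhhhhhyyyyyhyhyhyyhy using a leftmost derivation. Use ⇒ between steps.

S ⇒ Thy ⇒ hSThy ⇒ hThyThy ⇒ hShThyThy ⇒ hhhRhThyThy ⇒ hhhTThThyThy ⇒ hhhhShThThyThy ⇒ hhhhhhRhThThyThy ⇒ hhhhhhyyRhThThyThy ⇒ hhhhhhyyyyRhThThyThy ⇒ hhhhhhyyyyyhThThyThy ⇒ hhhhhhyyyyyhyhThyThy ⇒ hhhhhhyyyyyhyhyhyThy ⇒ hhhhhhyyyyyhyhyhyyhy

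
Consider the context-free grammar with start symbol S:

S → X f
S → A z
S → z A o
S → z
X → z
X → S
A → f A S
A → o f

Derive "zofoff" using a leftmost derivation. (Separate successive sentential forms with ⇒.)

S ⇒ Xf ⇒ Sf ⇒ Xff ⇒ Sff ⇒ zAoff ⇒ zofoff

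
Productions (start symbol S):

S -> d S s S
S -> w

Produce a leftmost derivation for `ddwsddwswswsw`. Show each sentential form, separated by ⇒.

S ⇒ dSsS ⇒ ddSsSsS ⇒ ddwsSsS ⇒ ddwsdSsSsS ⇒ ddwsddSsSsSsS ⇒ ddwsddwsSsSsS ⇒ ddwsddwswsSsS ⇒ ddwsddwswswsS ⇒ ddwsddwswswsw

S ⇒ dSsS   [S -> d S s S]
dSsS ⇒ ddSsSsS   [S -> d S s S]
ddSsSsS ⇒ ddwsSsS   [S -> w]
ddwsSsS ⇒ ddwsdSsSsS   [S -> d S s S]
ddwsdSsSsS ⇒ ddwsddSsSsSsS   [S -> d S s S]
ddwsddSsSsSsS ⇒ ddwsddwsSsSsS   [S -> w]
ddwsddwsSsSsS ⇒ ddwsddwswsSsS   [S -> w]
ddwsddwswsSsS ⇒ ddwsddwswswsS   [S -> w]
ddwsddwswswsS ⇒ ddwsddwswswsw   [S -> w]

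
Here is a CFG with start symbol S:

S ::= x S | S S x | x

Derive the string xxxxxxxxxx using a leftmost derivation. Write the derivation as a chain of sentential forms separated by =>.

S => SSx => xSSx => xxSSx => xxxSx => xxxSSxx => xxxxSxx => xxxxSSxxx => xxxxxSSxxx => xxxxxxSxxx => xxxxxxxxxx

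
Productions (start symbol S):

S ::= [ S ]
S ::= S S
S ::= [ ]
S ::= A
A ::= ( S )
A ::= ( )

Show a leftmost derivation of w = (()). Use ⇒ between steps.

S ⇒ A ⇒ (S) ⇒ (A) ⇒ (())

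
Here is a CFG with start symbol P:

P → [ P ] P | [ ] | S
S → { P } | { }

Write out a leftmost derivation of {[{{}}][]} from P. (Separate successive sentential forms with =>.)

P => S   [P → S]
S => {P}   [S → { P }]
{P} => {[P]P}   [P → [ P ] P]
{[P]P} => {[S]P}   [P → S]
{[S]P} => {[{P}]P}   [S → { P }]
{[{P}]P} => {[{S}]P}   [P → S]
{[{S}]P} => {[{{}}]P}   [S → { }]
{[{{}}]P} => {[{{}}][]}   [P → [ ]]

P => S => {P} => {[P]P} => {[S]P} => {[{P}]P} => {[{S}]P} => {[{{}}]P} => {[{{}}][]}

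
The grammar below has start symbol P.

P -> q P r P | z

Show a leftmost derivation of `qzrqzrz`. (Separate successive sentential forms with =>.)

P=>qPrP=>qzrP=>qzrqPrP=>qzrqzrP=>qzrqzrz

P => qPrP   [P -> q P r P]
qPrP => qzrP   [P -> z]
qzrP => qzrqPrP   [P -> q P r P]
qzrqPrP => qzrqzrP   [P -> z]
qzrqzrP => qzrqzrz   [P -> z]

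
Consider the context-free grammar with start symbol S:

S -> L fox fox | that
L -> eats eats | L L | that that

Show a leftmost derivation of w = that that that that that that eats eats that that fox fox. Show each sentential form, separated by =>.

S => L fox fox => L L fox fox => L L L fox fox => L L L L fox fox => L L L L L fox fox => that that L L L L fox fox => that that that that L L L fox fox => that that that that that that L L fox fox => that that that that that that eats eats L fox fox => that that that that that that eats eats that that fox fox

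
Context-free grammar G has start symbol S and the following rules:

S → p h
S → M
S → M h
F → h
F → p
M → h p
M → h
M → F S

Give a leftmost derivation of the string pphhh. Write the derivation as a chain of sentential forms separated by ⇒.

S ⇒ M   [S → M]
M ⇒ FS   [M → F S]
FS ⇒ pS   [F → p]
pS ⇒ pMh   [S → M h]
pMh ⇒ pFSh   [M → F S]
pFSh ⇒ ppSh   [F → p]
ppSh ⇒ ppMhh   [S → M h]
ppMhh ⇒ pphhh   [M → h]

S ⇒ M ⇒ FS ⇒ pS ⇒ pMh ⇒ pFSh ⇒ ppSh ⇒ ppMhh ⇒ pphhh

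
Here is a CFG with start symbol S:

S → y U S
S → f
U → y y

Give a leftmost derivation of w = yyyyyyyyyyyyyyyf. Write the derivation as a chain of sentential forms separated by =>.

S=>yUS=>yyyS=>yyyyUS=>yyyyyyS=>yyyyyyyUS=>yyyyyyyyyS=>yyyyyyyyyyUS=>yyyyyyyyyyyyS=>yyyyyyyyyyyyyUS=>yyyyyyyyyyyyyyyS=>yyyyyyyyyyyyyyyf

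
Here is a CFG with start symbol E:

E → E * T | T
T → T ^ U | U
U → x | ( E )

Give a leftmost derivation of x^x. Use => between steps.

E=>T=>T^U=>U^U=>x^U=>x^x

E => T   [E → T]
T => T^U   [T → T ^ U]
T^U => U^U   [T → U]
U^U => x^U   [U → x]
x^U => x^x   [U → x]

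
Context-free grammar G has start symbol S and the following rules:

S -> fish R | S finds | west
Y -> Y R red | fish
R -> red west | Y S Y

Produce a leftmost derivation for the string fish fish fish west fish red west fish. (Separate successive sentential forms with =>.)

S => fish R   [S -> fish R]
fish R => fish Y S Y   [R -> Y S Y]
fish Y S Y => fish Y R red S Y   [Y -> Y R red]
fish Y R red S Y => fish fish R red S Y   [Y -> fish]
fish fish R red S Y => fish fish Y S Y red S Y   [R -> Y S Y]
fish fish Y S Y red S Y => fish fish fish S Y red S Y   [Y -> fish]
fish fish fish S Y red S Y => fish fish fish west Y red S Y   [S -> west]
fish fish fish west Y red S Y => fish fish fish west fish red S Y   [Y -> fish]
fish fish fish west fish red S Y => fish fish fish west fish red west Y   [S -> west]
fish fish fish west fish red west Y => fish fish fish west fish red west fish   [Y -> fish]

S => fish R => fish Y S Y => fish Y R red S Y => fish fish R red S Y => fish fish Y S Y red S Y => fish fish fish S Y red S Y => fish fish fish west Y red S Y => fish fish fish west fish red S Y => fish fish fish west fish red west Y => fish fish fish west fish red west fish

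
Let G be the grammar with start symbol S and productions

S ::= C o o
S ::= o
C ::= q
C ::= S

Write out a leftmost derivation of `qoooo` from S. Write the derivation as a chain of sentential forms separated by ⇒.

S⇒Coo⇒Soo⇒Coooo⇒qoooo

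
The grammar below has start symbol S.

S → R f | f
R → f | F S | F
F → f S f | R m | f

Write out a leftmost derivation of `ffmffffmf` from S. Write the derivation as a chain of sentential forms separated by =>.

S => Rf => Ff => Rmf => Fmf => fSfmf => fRffmf => fFSffmf => fRmSffmf => ffmSffmf => ffmRfffmf => ffmFfffmf => ffmffffmf

S => Rf   [S → R f]
Rf => Ff   [R → F]
Ff => Rmf   [F → R m]
Rmf => Fmf   [R → F]
Fmf => fSfmf   [F → f S f]
fSfmf => fRffmf   [S → R f]
fRffmf => fFSffmf   [R → F S]
fFSffmf => fRmSffmf   [F → R m]
fRmSffmf => ffmSffmf   [R → f]
ffmSffmf => ffmRfffmf   [S → R f]
ffmRfffmf => ffmFfffmf   [R → F]
ffmFfffmf => ffmffffmf   [F → f]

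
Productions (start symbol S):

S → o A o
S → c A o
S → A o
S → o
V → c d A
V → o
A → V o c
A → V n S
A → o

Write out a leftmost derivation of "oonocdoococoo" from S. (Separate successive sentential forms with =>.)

S=>oAo=>oVnSo=>oonSo=>oonoAoo=>oonoVocoo=>oonocdAocoo=>oonocdVococoo=>oonocdoococoo

S => oAo   [S → o A o]
oAo => oVnSo   [A → V n S]
oVnSo => oonSo   [V → o]
oonSo => oonoAoo   [S → o A o]
oonoAoo => oonoVocoo   [A → V o c]
oonoVocoo => oonocdAocoo   [V → c d A]
oonocdAocoo => oonocdVococoo   [A → V o c]
oonocdVococoo => oonocdoococoo   [V → o]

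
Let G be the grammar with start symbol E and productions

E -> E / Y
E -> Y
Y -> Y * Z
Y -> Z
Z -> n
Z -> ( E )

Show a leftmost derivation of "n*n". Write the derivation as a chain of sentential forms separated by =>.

E => Y => Y*Z => Z*Z => n*Z => n*n

E => Y   [E -> Y]
Y => Y*Z   [Y -> Y * Z]
Y*Z => Z*Z   [Y -> Z]
Z*Z => n*Z   [Z -> n]
n*Z => n*n   [Z -> n]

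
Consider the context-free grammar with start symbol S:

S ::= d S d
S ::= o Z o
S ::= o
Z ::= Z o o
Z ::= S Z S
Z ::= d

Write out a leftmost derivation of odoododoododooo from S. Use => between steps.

S => oZo => oSZSo => odSdZSo => odoZodZSo => odoSZSodZSo => odooZSodZSo => odoodSodZSo => odoodoZoodZSo => odoododoodZSo => odoododoodSZSSo => odoododoodoZSSo => odoododoododSSo => odoododoododoSo => odoododoododooo

S => oZo   [S ::= o Z o]
oZo => oSZSo   [Z ::= S Z S]
oSZSo => odSdZSo   [S ::= d S d]
odSdZSo => odoZodZSo   [S ::= o Z o]
odoZodZSo => odoSZSodZSo   [Z ::= S Z S]
odoSZSodZSo => odooZSodZSo   [S ::= o]
odooZSodZSo => odoodSodZSo   [Z ::= d]
odoodSodZSo => odoodoZoodZSo   [S ::= o Z o]
odoodoZoodZSo => odoododoodZSo   [Z ::= d]
odoododoodZSo => odoododoodSZSSo   [Z ::= S Z S]
odoododoodSZSSo => odoododoodoZSSo   [S ::= o]
odoododoodoZSSo => odoododoododSSo   [Z ::= d]
odoododoododSSo => odoododoododoSo   [S ::= o]
odoododoododoSo => odoododoododooo   [S ::= o]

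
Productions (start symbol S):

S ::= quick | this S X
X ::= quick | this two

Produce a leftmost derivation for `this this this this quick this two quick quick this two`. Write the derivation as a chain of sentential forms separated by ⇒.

S ⇒ this S X ⇒ this this S X X ⇒ this this this S X X X ⇒ this this this this S X X X X ⇒ this this this this quick X X X X ⇒ this this this this quick this two X X X ⇒ this this this this quick this two quick X X ⇒ this this this this quick this two quick quick X ⇒ this this this this quick this two quick quick this two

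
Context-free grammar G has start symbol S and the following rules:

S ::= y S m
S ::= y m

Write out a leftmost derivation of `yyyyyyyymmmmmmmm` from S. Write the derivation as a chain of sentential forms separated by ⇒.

S ⇒ ySm   [S ::= y S m]
ySm ⇒ yySmm   [S ::= y S m]
yySmm ⇒ yyySmmm   [S ::= y S m]
yyySmmm ⇒ yyyySmmmm   [S ::= y S m]
yyyySmmmm ⇒ yyyyySmmmmm   [S ::= y S m]
yyyyySmmmmm ⇒ yyyyyySmmmmmm   [S ::= y S m]
yyyyyySmmmmmm ⇒ yyyyyyySmmmmmmm   [S ::= y S m]
yyyyyyySmmmmmmm ⇒ yyyyyyyymmmmmmmm   [S ::= y m]

S ⇒ ySm ⇒ yySmm ⇒ yyySmmm ⇒ yyyySmmmm ⇒ yyyyySmmmmm ⇒ yyyyyySmmmmmm ⇒ yyyyyyySmmmmmmm ⇒ yyyyyyyymmmmmmmm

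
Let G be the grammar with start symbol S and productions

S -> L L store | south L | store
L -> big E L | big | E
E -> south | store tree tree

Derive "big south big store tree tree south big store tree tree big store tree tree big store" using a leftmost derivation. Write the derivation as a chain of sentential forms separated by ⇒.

S ⇒ L L store ⇒ big E L L store ⇒ big south L L store ⇒ big south big E L L store ⇒ big south big store tree tree L L store ⇒ big south big store tree tree E L store ⇒ big south big store tree tree south L store ⇒ big south big store tree tree south big E L store ⇒ big south big store tree tree south big store tree tree L store ⇒ big south big store tree tree south big store tree tree big E L store ⇒ big south big store tree tree south big store tree tree big store tree tree L store ⇒ big south big store tree tree south big store tree tree big store tree tree big store

S ⇒ L L store   [S -> L L store]
L L store ⇒ big E L L store   [L -> big E L]
big E L L store ⇒ big south L L store   [E -> south]
big south L L store ⇒ big south big E L L store   [L -> big E L]
big south big E L L store ⇒ big south big store tree tree L L store   [E -> store tree tree]
big south big store tree tree L L store ⇒ big south big store tree tree E L store   [L -> E]
big south big store tree tree E L store ⇒ big south big store tree tree south L store   [E -> south]
big south big store tree tree south L store ⇒ big south big store tree tree south big E L store   [L -> big E L]
big south big store tree tree south big E L store ⇒ big south big store tree tree south big store tree tree L store   [E -> store tree tree]
big south big store tree tree south big store tree tree L store ⇒ big south big store tree tree south big store tree tree big E L store   [L -> big E L]
big south big store tree tree south big store tree tree big E L store ⇒ big south big store tree tree south big store tree tree big store tree tree L store   [E -> store tree tree]
big south big store tree tree south big store tree tree big store tree tree L store ⇒ big south big store tree tree south big store tree tree big store tree tree big store   [L -> big]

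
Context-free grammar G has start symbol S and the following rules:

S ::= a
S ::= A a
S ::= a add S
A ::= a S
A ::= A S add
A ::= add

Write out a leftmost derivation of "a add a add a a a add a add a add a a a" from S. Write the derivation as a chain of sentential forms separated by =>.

S => a add S => a add a add S => a add a add A a => a add a add a S a => a add a add a A a a => a add a add a a S a a => a add a add a a a add S a a => a add a add a a a add a add S a a => a add a add a a a add a add a add S a a => a add a add a a a add a add a add a a a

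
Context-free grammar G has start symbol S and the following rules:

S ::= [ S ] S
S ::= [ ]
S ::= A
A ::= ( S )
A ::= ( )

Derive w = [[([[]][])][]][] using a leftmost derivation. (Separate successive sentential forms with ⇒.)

S ⇒ [S]S ⇒ [[S]S]S ⇒ [[A]S]S ⇒ [[(S)]S]S ⇒ [[([S]S)]S]S ⇒ [[([[]]S)]S]S ⇒ [[([[]][])]S]S ⇒ [[([[]][])][]]S ⇒ [[([[]][])][]][]

S ⇒ [S]S   [S ::= [ S ] S]
[S]S ⇒ [[S]S]S   [S ::= [ S ] S]
[[S]S]S ⇒ [[A]S]S   [S ::= A]
[[A]S]S ⇒ [[(S)]S]S   [A ::= ( S )]
[[(S)]S]S ⇒ [[([S]S)]S]S   [S ::= [ S ] S]
[[([S]S)]S]S ⇒ [[([[]]S)]S]S   [S ::= [ ]]
[[([[]]S)]S]S ⇒ [[([[]][])]S]S   [S ::= [ ]]
[[([[]][])]S]S ⇒ [[([[]][])][]]S   [S ::= [ ]]
[[([[]][])][]]S ⇒ [[([[]][])][]][]   [S ::= [ ]]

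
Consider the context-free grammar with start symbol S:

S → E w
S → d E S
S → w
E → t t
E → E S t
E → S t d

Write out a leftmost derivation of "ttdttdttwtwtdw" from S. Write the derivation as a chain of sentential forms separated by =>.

S => Ew   [S → E w]
Ew => Stdw   [E → S t d]
Stdw => Ewtdw   [S → E w]
Ewtdw => EStwtdw   [E → E S t]
EStwtdw => ttStwtdw   [E → t t]
ttStwtdw => ttdEStwtdw   [S → d E S]
ttdEStwtdw => ttdttStwtdw   [E → t t]
ttdttStwtdw => ttdttdEStwtdw   [S → d E S]
ttdttdEStwtdw => ttdttdttStwtdw   [E → t t]
ttdttdttStwtdw => ttdttdttwtwtdw   [S → w]

S => Ew => Stdw => Ewtdw => EStwtdw => ttStwtdw => ttdEStwtdw => ttdttStwtdw => ttdttdEStwtdw => ttdttdttStwtdw => ttdttdttwtwtdw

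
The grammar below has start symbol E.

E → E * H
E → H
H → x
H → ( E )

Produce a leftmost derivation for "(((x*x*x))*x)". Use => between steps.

E => H => (E) => (E*H) => (H*H) => ((E)*H) => ((H)*H) => (((E))*H) => (((E*H))*H) => (((E*H*H))*H) => (((H*H*H))*H) => (((x*H*H))*H) => (((x*x*H))*H) => (((x*x*x))*H) => (((x*x*x))*x)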